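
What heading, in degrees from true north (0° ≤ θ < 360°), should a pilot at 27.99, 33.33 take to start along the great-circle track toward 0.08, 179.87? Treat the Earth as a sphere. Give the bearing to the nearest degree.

Δλ = 179.87 − 33.33 = 146.54°.
θ = atan2( sin Δλ · cos φ₂ , cos φ₁ · sin φ₂ − sin φ₁ · cos φ₂ · cos Δλ )
  = atan2(0.55135, 0.39277) = 54.535° → normalised to [0°, 360°): 54.535°.

55°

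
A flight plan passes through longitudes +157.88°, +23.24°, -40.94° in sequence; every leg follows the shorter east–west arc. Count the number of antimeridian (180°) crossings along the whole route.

0

Leg 1: +157.88° → +23.24°, shortest Δλ = -134.64° (west) — does not cross 180°.
Leg 2: +23.24° → -40.94°, shortest Δλ = -64.18° (west) — does not cross 180°.
Total crossings: 0.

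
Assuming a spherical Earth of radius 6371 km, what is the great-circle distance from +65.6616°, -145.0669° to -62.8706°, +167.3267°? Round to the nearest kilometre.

Δλ = 167.3267 − -145.0669 = 312.3936°; wrapped into (−180°, 180°]: -47.6064°.
Δφ = -62.8706 − 65.6616 = -128.5322°.
a = sin²(Δφ/2) + cos φ₁ · cos φ₂ · sin²(Δλ/2) = 0.842089.
c = 2·atan2(√a, √(1−a)) = 2.32427 rad → d = 6371·c ≈ 14807.94 km.

14808 km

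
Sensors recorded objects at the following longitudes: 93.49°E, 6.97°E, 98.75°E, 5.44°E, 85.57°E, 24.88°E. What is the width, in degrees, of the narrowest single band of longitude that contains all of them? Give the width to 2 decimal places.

Sort the longitudes: +5.44°, +6.97°, +24.88°, +85.57°, +93.49°, +98.75°.
Eastward gaps between consecutive values (wrapping around): 1.53°, 17.91°, 60.69°, 7.92°, 5.26°, 266.69°.
Largest gap = 266.69° ⇒ minimal covering band is its complement: 360° − 266.69° = 93.31°.
Band runs from +5.44° eastward to +98.75°.

93.31°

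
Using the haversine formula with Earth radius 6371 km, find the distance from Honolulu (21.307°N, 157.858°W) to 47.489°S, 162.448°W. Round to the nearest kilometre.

Δλ = -162.448 − -157.858 = -4.590°.
Δφ = -47.489 − 21.307 = -68.796°.
a = sin²(Δφ/2) + cos φ₁ · cos φ₂ · sin²(Δλ/2) = 0.320165.
c = 2·atan2(√a, √(1−a)) = 1.20288 rad → d = 6371·c ≈ 7663.56 km.

7664 km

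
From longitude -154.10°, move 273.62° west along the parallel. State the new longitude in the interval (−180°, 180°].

Start at -154.10°; shift −273.62° → -427.72°.
-427.72° lies outside (−180°, 180°]; add 360° → -67.72°.

-67.72°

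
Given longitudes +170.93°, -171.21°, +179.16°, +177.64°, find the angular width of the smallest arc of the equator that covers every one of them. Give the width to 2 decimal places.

17.86°

Sort the longitudes: -171.21°, +170.93°, +177.64°, +179.16°.
Eastward gaps between consecutive values (wrapping around): 342.14°, 6.71°, 1.52°, 9.63°.
Largest gap = 342.14° ⇒ minimal covering band is its complement: 360° − 342.14° = 17.86°.
Band runs from +170.93° eastward to -171.21°, crossing the antimeridian.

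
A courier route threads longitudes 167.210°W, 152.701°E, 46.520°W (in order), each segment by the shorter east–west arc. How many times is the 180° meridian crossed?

Leg 1: -167.210° → +152.701°, shortest Δλ = -40.089° (west) — crosses 180°.
Leg 2: +152.701° → -46.520°, shortest Δλ = 160.779° (east) — crosses 180°.
Total crossings: 2.

2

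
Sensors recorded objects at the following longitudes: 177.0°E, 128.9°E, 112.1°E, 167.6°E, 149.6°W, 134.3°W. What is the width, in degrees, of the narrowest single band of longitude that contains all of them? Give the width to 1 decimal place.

113.6°

Sort the longitudes: -149.6°, -134.3°, +112.1°, +128.9°, +167.6°, +177.0°.
Eastward gaps between consecutive values (wrapping around): 15.3°, 246.4°, 16.8°, 38.7°, 9.4°, 33.4°.
Largest gap = 246.4° ⇒ minimal covering band is its complement: 360° − 246.4° = 113.6°.
Band runs from +112.1° eastward to -134.3°, crossing the antimeridian.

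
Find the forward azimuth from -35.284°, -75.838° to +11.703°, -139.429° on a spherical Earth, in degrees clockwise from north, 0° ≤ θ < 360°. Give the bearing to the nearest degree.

Δλ = -139.429 − -75.838 = -63.591°.
θ = atan2( sin Δλ · cos φ₂ , cos φ₁ · sin φ₂ − sin φ₁ · cos φ₂ · cos Δλ )
  = atan2(-0.87702, 0.41715) = -64.562° → normalised to [0°, 360°): 295.438°.

295°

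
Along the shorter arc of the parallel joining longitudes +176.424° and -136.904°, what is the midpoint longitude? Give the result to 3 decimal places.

-160.240°

Signed shortest Δλ from +176.424° to -136.904° is +46.672°.
Midpoint longitude = +176.424° + (+46.672°)/2 = +176.424° + 23.336° = +199.760°.
Normalise into (−180°, 180°]: -160.240°.
(The naïve average (+176.424 + -136.904)/2 = 19.76° is on the wrong side of the globe.)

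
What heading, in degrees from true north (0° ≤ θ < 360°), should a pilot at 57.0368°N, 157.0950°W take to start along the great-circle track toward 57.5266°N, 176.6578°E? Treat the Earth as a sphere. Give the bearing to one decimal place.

Δλ = 176.6578 − -157.0950 = 333.7528°; wrapped into (−180°, 180°]: -26.2472°.
θ = atan2( sin Δλ · cos φ₂ , cos φ₁ · sin φ₂ − sin φ₁ · cos φ₂ · cos Δλ )
  = atan2(-0.23744, 0.05500) = -76.960° → normalised to [0°, 360°): 283.040°.

283.0°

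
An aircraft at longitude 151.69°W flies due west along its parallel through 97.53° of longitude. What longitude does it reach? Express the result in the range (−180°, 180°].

110.78°E

Start at -151.69°; shift −97.53° → -249.22°.
-249.22° lies outside (−180°, 180°]; add 360° → +110.78°.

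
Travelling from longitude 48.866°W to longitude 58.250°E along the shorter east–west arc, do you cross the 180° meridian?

No

Signed shortest Δλ = ((58.250 − -48.866 + 180) mod 360) − 180 = 107.116°.
Going east by 107.116° from -48.866° reaches +58.250° without touching 180°.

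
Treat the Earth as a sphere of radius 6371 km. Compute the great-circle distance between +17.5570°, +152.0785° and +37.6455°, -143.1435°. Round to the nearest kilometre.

Δλ = -143.1435 − 152.0785 = -295.2220°; wrapped into (−180°, 180°]: 64.7780°.
Δφ = 37.6455 − 17.5570 = 20.0885°.
a = sin²(Δφ/2) + cos φ₁ · cos φ₂ · sin²(Δλ/2) = 0.247033.
c = 2·atan2(√a, √(1−a)) = 1.04033 rad → d = 6371·c ≈ 6627.95 km.

6628 km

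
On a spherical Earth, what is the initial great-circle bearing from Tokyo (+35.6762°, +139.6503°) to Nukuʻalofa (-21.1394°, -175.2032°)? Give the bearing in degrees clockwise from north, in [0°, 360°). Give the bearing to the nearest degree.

Δλ = -175.2032 − 139.6503 = -314.8535°; wrapped into (−180°, 180°]: 45.1465°.
θ = atan2( sin Δλ · cos φ₂ , cos φ₁ · sin φ₂ − sin φ₁ · cos φ₂ · cos Δλ )
  = atan2(0.66121, -0.67661) = 135.660° → normalised to [0°, 360°): 135.660°.

136°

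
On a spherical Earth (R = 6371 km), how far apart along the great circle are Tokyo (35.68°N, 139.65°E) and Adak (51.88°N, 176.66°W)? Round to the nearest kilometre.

3866 km

Δλ = -176.66 − 139.65 = -316.31°; wrapped into (−180°, 180°]: 43.69°.
Δφ = 51.88 − 35.68 = 16.20°.
a = sin²(Δφ/2) + cos φ₁ · cos φ₂ · sin²(Δλ/2) = 0.089280.
c = 2·atan2(√a, √(1−a)) = 0.60686 rad → d = 6371·c ≈ 3866.33 km.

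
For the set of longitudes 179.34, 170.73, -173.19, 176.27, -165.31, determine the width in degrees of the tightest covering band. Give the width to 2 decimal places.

23.96°

Sort the longitudes: -173.19°, -165.31°, +170.73°, +176.27°, +179.34°.
Eastward gaps between consecutive values (wrapping around): 7.88°, 336.04°, 5.54°, 3.07°, 7.47°.
Largest gap = 336.04° ⇒ minimal covering band is its complement: 360° − 336.04° = 23.96°.
Band runs from +170.73° eastward to -165.31°, crossing the antimeridian.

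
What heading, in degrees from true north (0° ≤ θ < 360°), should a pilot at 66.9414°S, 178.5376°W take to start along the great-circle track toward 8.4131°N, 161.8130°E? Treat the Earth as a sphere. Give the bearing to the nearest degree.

340°

Δλ = 161.8130 − -178.5376 = 340.3506°; wrapped into (−180°, 180°]: -19.6494°.
θ = atan2( sin Δλ · cos φ₂ , cos φ₁ · sin φ₂ − sin φ₁ · cos φ₂ · cos Δλ )
  = atan2(-0.33265, 0.91451) = -19.989° → normalised to [0°, 360°): 340.011°.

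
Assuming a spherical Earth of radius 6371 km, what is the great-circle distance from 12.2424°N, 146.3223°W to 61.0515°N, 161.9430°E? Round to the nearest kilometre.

Δλ = 161.9430 − -146.3223 = 308.2653°; wrapped into (−180°, 180°]: -51.7347°.
Δφ = 61.0515 − 12.2424 = 48.8091°.
a = sin²(Δφ/2) + cos φ₁ · cos φ₂ · sin²(Δλ/2) = 0.260753.
c = 2·atan2(√a, √(1−a)) = 1.07186 rad → d = 6371·c ≈ 6828.80 km.

6829 km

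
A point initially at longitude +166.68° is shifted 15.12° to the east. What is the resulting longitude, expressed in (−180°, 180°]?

-178.20°

Start at +166.68°; shift +15.12° → +181.80°.
+181.80° lies outside (−180°, 180°]; subtract 360° → -178.20°.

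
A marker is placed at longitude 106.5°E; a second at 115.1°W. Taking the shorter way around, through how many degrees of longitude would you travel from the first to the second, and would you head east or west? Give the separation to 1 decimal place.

138.4° east

Raw difference: -115.1 − 106.5 = -221.6°.
Normalise into (−180°, 180°]: -221.6° + 360° = 138.4°.
Positive ⇒ the second point lies to the east; separation 138.4°.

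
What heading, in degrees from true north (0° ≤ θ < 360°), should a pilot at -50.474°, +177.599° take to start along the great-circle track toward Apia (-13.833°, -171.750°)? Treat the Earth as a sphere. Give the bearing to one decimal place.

17.1°

Δλ = -171.750 − 177.599 = -349.349°; wrapped into (−180°, 180°]: 10.651°.
θ = atan2( sin Δλ · cos φ₂ , cos φ₁ · sin φ₂ − sin φ₁ · cos φ₂ · cos Δλ )
  = atan2(0.17947, 0.58390) = 17.085° → normalised to [0°, 360°): 17.085°.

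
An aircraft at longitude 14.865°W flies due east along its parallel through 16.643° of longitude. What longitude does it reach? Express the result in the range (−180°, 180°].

1.778°E

Start at -14.865°; shift +16.643° → +1.778°.
+1.778° already lies in (−180°, 180°].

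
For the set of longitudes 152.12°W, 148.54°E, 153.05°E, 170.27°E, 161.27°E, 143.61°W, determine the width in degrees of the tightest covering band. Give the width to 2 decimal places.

Sort the longitudes: -152.12°, -143.61°, +148.54°, +153.05°, +161.27°, +170.27°.
Eastward gaps between consecutive values (wrapping around): 8.51°, 292.15°, 4.51°, 8.22°, 9.00°, 37.61°.
Largest gap = 292.15° ⇒ minimal covering band is its complement: 360° − 292.15° = 67.85°.
Band runs from +148.54° eastward to -143.61°, crossing the antimeridian.

67.85°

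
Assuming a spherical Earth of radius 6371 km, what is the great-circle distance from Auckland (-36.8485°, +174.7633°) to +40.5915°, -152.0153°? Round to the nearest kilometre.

9253 km

Δλ = -152.0153 − 174.7633 = -326.7786°; wrapped into (−180°, 180°]: 33.2214°.
Δφ = 40.5915 − -36.8485 = 77.4400°.
a = sin²(Δφ/2) + cos φ₁ · cos φ₂ · sin²(Δλ/2) = 0.440927.
c = 2·atan2(√a, √(1−a)) = 1.45237 rad → d = 6371·c ≈ 9253.08 km.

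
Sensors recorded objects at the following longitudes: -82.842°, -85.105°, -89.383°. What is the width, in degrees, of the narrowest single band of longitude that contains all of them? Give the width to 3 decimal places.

Sort the longitudes: -89.383°, -85.105°, -82.842°.
Eastward gaps between consecutive values (wrapping around): 4.278°, 2.263°, 353.459°.
Largest gap = 353.459° ⇒ minimal covering band is its complement: 360° − 353.459° = 6.541°.
Band runs from -89.383° eastward to -82.842°.

6.541°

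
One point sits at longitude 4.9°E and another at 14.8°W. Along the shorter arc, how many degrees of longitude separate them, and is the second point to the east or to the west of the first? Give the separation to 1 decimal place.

19.7° west

Raw difference: -14.8 − 4.9 = -19.7°.
Normalise into (−180°, 180°]: -19.7° stays -19.7°.
Negative ⇒ the second point lies to the west; separation 19.7°.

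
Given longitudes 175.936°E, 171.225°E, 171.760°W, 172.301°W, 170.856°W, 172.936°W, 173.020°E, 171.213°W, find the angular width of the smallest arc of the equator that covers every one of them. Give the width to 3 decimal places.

Sort the longitudes: -172.936°, -172.301°, -171.760°, -171.213°, -170.856°, +171.225°, +173.020°, +175.936°.
Eastward gaps between consecutive values (wrapping around): 0.635°, 0.541°, 0.547°, 0.357°, 342.081°, 1.795°, 2.916°, 11.128°.
Largest gap = 342.081° ⇒ minimal covering band is its complement: 360° − 342.081° = 17.919°.
Band runs from +171.225° eastward to -170.856°, crossing the antimeridian.

17.919°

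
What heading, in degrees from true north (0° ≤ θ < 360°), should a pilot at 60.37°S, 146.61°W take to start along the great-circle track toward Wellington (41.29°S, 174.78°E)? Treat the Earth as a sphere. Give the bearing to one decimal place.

291.4°

Δλ = 174.78 − -146.61 = 321.39°; wrapped into (−180°, 180°]: -38.61°.
θ = atan2( sin Δλ · cos φ₂ , cos φ₁ · sin φ₂ − sin φ₁ · cos φ₂ · cos Δλ )
  = atan2(-0.46887, 0.18412) = -68.560° → normalised to [0°, 360°): 291.440°.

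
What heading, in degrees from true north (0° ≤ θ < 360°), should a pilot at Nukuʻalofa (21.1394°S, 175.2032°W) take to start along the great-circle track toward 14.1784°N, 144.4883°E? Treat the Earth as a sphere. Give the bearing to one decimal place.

308.3°

Δλ = 144.4883 − -175.2032 = 319.6915°; wrapped into (−180°, 180°]: -40.3085°.
θ = atan2( sin Δλ · cos φ₂ , cos φ₁ · sin φ₂ − sin φ₁ · cos φ₂ · cos Δλ )
  = atan2(-0.62720, 0.49509) = -51.713° → normalised to [0°, 360°): 308.287°.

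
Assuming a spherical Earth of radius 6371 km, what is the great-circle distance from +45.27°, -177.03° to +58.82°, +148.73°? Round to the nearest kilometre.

Δλ = 148.73 − -177.03 = 325.76°; wrapped into (−180°, 180°]: -34.24°.
Δφ = 58.82 − 45.27 = 13.55°.
a = sin²(Δφ/2) + cos φ₁ · cos φ₂ · sin²(Δλ/2) = 0.045491.
c = 2·atan2(√a, √(1−a)) = 0.42988 rad → d = 6371·c ≈ 2738.73 km.

2739 km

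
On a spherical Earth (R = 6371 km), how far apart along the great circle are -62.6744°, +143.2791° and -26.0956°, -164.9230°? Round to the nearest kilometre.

Δλ = -164.9230 − 143.2791 = -308.2021°; wrapped into (−180°, 180°]: 51.7979°.
Δφ = -26.0956 − -62.6744 = 36.5788°.
a = sin²(Δφ/2) + cos φ₁ · cos φ₂ · sin²(Δλ/2) = 0.177131.
c = 2·atan2(√a, √(1−a)) = 0.86881 rad → d = 6371·c ≈ 5535.17 km.

5535 km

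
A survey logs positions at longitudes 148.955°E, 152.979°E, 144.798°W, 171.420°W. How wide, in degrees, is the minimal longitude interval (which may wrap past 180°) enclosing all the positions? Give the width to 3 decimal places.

Sort the longitudes: -171.420°, -144.798°, +148.955°, +152.979°.
Eastward gaps between consecutive values (wrapping around): 26.622°, 293.753°, 4.024°, 35.601°.
Largest gap = 293.753° ⇒ minimal covering band is its complement: 360° − 293.753° = 66.247°.
Band runs from +148.955° eastward to -144.798°, crossing the antimeridian.

66.247°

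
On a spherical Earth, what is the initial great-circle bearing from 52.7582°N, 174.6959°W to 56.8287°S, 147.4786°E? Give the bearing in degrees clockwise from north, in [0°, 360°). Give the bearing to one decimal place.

201.5°

Δλ = 147.4786 − -174.6959 = 322.1745°; wrapped into (−180°, 180°]: -37.8255°.
θ = atan2( sin Δλ · cos φ₂ , cos φ₁ · sin φ₂ − sin φ₁ · cos φ₂ · cos Δλ )
  = atan2(-0.33554, -0.85061) = -158.472° → normalised to [0°, 360°): 201.528°.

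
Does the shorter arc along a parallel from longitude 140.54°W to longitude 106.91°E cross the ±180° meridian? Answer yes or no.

Naïve |106.91 − -140.54| = 247.45° > 180°, so the shorter arc goes the other way round — across 180°.
Signed shortest Δλ = ((106.91 − -140.54 + 180) mod 360) − 180 = -112.55°.
Going west by 112.55° from -140.54° passes through 180° before reaching +106.91°.

Yes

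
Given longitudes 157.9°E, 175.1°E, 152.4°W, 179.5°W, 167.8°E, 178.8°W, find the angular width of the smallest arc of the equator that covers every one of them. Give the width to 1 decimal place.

Sort the longitudes: -179.5°, -178.8°, -152.4°, +157.9°, +167.8°, +175.1°.
Eastward gaps between consecutive values (wrapping around): 0.7°, 26.4°, 310.3°, 9.9°, 7.3°, 5.4°.
Largest gap = 310.3° ⇒ minimal covering band is its complement: 360° − 310.3° = 49.7°.
Band runs from +157.9° eastward to -152.4°, crossing the antimeridian.

49.7°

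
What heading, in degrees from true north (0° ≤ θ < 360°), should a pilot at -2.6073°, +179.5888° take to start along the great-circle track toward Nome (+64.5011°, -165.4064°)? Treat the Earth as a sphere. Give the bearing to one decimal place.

Δλ = -165.4064 − 179.5888 = -344.9952°; wrapped into (−180°, 180°]: 15.0048°.
θ = atan2( sin Δλ · cos φ₂ , cos φ₁ · sin φ₂ − sin φ₁ · cos φ₂ · cos Δλ )
  = atan2(0.11145, 0.92057) = 6.903° → normalised to [0°, 360°): 6.903°.

6.9°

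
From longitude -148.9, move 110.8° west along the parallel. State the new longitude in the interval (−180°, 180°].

+100.3°

Start at -148.9°; shift −110.8° → -259.7°.
-259.7° lies outside (−180°, 180°]; add 360° → +100.3°.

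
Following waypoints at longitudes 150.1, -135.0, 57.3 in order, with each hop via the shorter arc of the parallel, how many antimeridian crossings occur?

2

Leg 1: +150.1° → -135.0°, shortest Δλ = 74.9° (east) — crosses 180°.
Leg 2: -135.0° → +57.3°, shortest Δλ = -167.7° (west) — crosses 180°.
Total crossings: 2.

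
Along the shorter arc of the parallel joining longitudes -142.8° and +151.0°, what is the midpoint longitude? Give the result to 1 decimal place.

Signed shortest Δλ from -142.8° to +151.0° is -66.2°.
Midpoint longitude = -142.8° + (-66.2°)/2 = -142.8° − 33.1° = -175.9°.
(The naïve average (-142.8 + +151.0)/2 = 4.1° is on the wrong side of the globe.)

-175.9°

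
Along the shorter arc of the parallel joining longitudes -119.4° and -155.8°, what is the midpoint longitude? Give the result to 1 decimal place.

Signed shortest Δλ from -119.4° to -155.8° is -36.4°.
Midpoint longitude = -119.4° + (-36.4°)/2 = -119.4° − 18.2° = -137.6°.

-137.6°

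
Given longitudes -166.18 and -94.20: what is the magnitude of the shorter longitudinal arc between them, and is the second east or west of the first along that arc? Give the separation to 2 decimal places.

Raw difference: -94.20 − -166.18 = 71.98°.
Normalise into (−180°, 180°]: 71.98° stays 71.98°.
Positive ⇒ the second point lies to the east; separation 71.98°.

71.98° east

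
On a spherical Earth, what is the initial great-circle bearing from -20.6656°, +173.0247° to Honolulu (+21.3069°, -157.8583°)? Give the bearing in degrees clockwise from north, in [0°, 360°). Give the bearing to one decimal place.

Δλ = -157.8583 − 173.0247 = -330.8830°; wrapped into (−180°, 180°]: 29.1170°.
θ = atan2( sin Δλ · cos φ₂ , cos φ₁ · sin φ₂ − sin φ₁ · cos φ₂ · cos Δλ )
  = atan2(0.45333, 0.62722) = 35.858° → normalised to [0°, 360°): 35.858°.

35.9°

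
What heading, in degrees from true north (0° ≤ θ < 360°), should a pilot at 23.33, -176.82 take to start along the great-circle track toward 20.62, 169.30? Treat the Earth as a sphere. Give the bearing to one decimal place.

260.8°

Δλ = 169.30 − -176.82 = 346.12°; wrapped into (−180°, 180°]: -13.88°.
θ = atan2( sin Δλ · cos φ₂ , cos φ₁ · sin φ₂ − sin φ₁ · cos φ₂ · cos Δλ )
  = atan2(-0.22452, -0.03646) = -99.223° → normalised to [0°, 360°): 260.777°.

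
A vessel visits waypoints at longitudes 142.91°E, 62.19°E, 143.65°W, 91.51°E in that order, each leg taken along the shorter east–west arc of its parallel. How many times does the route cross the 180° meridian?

2

Leg 1: +142.91° → +62.19°, shortest Δλ = -80.72° (west) — does not cross 180°.
Leg 2: +62.19° → -143.65°, shortest Δλ = 154.16° (east) — crosses 180°.
Leg 3: -143.65° → +91.51°, shortest Δλ = -124.84° (west) — crosses 180°.
Total crossings: 2.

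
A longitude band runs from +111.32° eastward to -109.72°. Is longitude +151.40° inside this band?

Yes

Band width going east from +111.32° to -109.72°: ((-109.72 − 111.32) mod 360) = 138.96°.
Offset of +151.40° east of the west edge: ((151.40 − 111.32) mod 360) = 40.08°.
40.08° ≤ 138.96° ⇒ inside.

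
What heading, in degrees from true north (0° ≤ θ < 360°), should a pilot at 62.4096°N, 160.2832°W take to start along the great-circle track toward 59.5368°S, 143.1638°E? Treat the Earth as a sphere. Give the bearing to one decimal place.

213.2°

Δλ = 143.1638 − -160.2832 = 303.4470°; wrapped into (−180°, 180°]: -56.5530°.
θ = atan2( sin Δλ · cos φ₂ , cos φ₁ · sin φ₂ − sin φ₁ · cos φ₂ · cos Δλ )
  = atan2(-0.42303, -0.64687) = -146.817° → normalised to [0°, 360°): 213.183°.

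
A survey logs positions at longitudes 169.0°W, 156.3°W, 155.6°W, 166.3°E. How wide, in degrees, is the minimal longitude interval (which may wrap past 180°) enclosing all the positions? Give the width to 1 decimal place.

Sort the longitudes: -169.0°, -156.3°, -155.6°, +166.3°.
Eastward gaps between consecutive values (wrapping around): 12.7°, 0.7°, 321.9°, 24.7°.
Largest gap = 321.9° ⇒ minimal covering band is its complement: 360° − 321.9° = 38.1°.
Band runs from +166.3° eastward to -155.6°, crossing the antimeridian.

38.1°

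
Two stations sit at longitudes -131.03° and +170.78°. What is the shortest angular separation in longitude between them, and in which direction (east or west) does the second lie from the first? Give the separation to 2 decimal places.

58.19° west

Raw difference: 170.78 − -131.03 = 301.81°.
Normalise into (−180°, 180°]: 301.81° − 360° = -58.19°.
Negative ⇒ the second point lies to the west; separation 58.19°.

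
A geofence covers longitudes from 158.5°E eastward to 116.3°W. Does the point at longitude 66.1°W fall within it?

Band width going east from +158.5° to -116.3°: ((-116.3 − 158.5) mod 360) = 85.2°.
Offset of -66.1° east of the west edge: ((-66.1 − 158.5) mod 360) = 135.4°.
135.4° > 85.2° ⇒ outside.

No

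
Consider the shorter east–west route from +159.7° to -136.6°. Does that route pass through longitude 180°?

Naïve |-136.6 − 159.7| = 296.3° > 180°, so the shorter arc goes the other way round — across 180°.
Signed shortest Δλ = ((-136.6 − 159.7 + 180) mod 360) − 180 = 63.7°.
Going east by 63.7° from +159.7° passes through 180° before reaching -136.6°.

Yes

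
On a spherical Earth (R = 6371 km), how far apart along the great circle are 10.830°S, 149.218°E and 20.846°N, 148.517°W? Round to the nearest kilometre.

Δλ = -148.517 − 149.218 = -297.735°; wrapped into (−180°, 180°]: 62.265°.
Δφ = 20.846 − -10.830 = 31.676°.
a = sin²(Δφ/2) + cos φ₁ · cos φ₂ · sin²(Δλ/2) = 0.319846.
c = 2·atan2(√a, √(1−a)) = 1.20220 rad → d = 6371·c ≈ 7659.20 km.

7659 km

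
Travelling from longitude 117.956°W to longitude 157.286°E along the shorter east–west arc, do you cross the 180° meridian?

Yes

Naïve |157.286 − -117.956| = 275.242° > 180°, so the shorter arc goes the other way round — across 180°.
Signed shortest Δλ = ((157.286 − -117.956 + 180) mod 360) − 180 = -84.758°.
Going west by 84.758° from -117.956° passes through 180° before reaching +157.286°.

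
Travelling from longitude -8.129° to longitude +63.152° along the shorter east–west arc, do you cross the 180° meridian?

No

Signed shortest Δλ = ((63.152 − -8.129 + 180) mod 360) − 180 = 71.281°.
Going east by 71.281° from -8.129° reaches +63.152° without touching 180°.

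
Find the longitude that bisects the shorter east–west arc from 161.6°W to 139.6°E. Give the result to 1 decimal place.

169.0°E

Signed shortest Δλ from -161.6° to +139.6° is -58.8°.
Midpoint longitude = -161.6° + (-58.8°)/2 = -161.6° − 29.4° = -191.0°.
Normalise into (−180°, 180°]: +169.0°.
(The naïve average (-161.6 + +139.6)/2 = -11.0° is on the wrong side of the globe.)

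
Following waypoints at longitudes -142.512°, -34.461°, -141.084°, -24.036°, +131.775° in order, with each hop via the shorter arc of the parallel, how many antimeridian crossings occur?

Leg 1: -142.512° → -34.461°, shortest Δλ = 108.051° (east) — does not cross 180°.
Leg 2: -34.461° → -141.084°, shortest Δλ = -106.623° (west) — does not cross 180°.
Leg 3: -141.084° → -24.036°, shortest Δλ = 117.048° (east) — does not cross 180°.
Leg 4: -24.036° → +131.775°, shortest Δλ = 155.811° (east) — does not cross 180°.
Total crossings: 0.

0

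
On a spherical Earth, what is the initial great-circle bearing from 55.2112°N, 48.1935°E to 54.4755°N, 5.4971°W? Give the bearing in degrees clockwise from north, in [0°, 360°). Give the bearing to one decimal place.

291.2°

Δλ = -5.4971 − 48.1935 = -53.6906°.
θ = atan2( sin Δλ · cos φ₂ , cos φ₁ · sin φ₂ − sin φ₁ · cos φ₂ · cos Δλ )
  = atan2(-0.46823, 0.18179) = -68.782° → normalised to [0°, 360°): 291.218°.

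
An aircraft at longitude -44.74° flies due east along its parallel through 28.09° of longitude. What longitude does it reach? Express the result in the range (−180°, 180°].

Start at -44.74°; shift +28.09° → -16.65°.
-16.65° already lies in (−180°, 180°].

-16.65°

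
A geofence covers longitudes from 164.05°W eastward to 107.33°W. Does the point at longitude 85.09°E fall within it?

Band width going east from -164.05° to -107.33°: ((-107.33 − -164.05) mod 360) = 56.72°.
Offset of +85.09° east of the west edge: ((85.09 − -164.05) mod 360) = 249.14°.
249.14° > 56.72° ⇒ outside.

No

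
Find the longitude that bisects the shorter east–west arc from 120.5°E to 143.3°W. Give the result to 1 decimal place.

168.6°E

Signed shortest Δλ from +120.5° to -143.3° is +96.2°.
Midpoint longitude = +120.5° + (+96.2°)/2 = +120.5° + 48.1° = +168.6°.
(The naïve average (+120.5 + -143.3)/2 = -11.4° is on the wrong side of the globe.)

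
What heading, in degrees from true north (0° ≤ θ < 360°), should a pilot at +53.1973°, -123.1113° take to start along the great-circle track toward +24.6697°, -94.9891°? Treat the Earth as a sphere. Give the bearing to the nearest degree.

Δλ = -94.9891 − -123.1113 = 28.1222°.
θ = atan2( sin Δλ · cos φ₂ , cos φ₁ · sin φ₂ − sin φ₁ · cos φ₂ · cos Δλ )
  = atan2(0.42833, -0.39168) = 132.441° → normalised to [0°, 360°): 132.441°.

132°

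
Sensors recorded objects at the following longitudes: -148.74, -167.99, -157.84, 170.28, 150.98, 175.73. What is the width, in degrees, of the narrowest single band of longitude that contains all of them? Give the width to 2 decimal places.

Sort the longitudes: -167.99°, -157.84°, -148.74°, +150.98°, +170.28°, +175.73°.
Eastward gaps between consecutive values (wrapping around): 10.15°, 9.10°, 299.72°, 19.30°, 5.45°, 16.28°.
Largest gap = 299.72° ⇒ minimal covering band is its complement: 360° − 299.72° = 60.28°.
Band runs from +150.98° eastward to -148.74°, crossing the antimeridian.

60.28°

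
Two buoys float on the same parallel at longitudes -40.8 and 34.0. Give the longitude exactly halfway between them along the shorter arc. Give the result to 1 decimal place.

-3.4°

Signed shortest Δλ from -40.8° to +34.0° is +74.8°.
Midpoint longitude = -40.8° + (+74.8°)/2 = -40.8° + 37.4° = -3.4°.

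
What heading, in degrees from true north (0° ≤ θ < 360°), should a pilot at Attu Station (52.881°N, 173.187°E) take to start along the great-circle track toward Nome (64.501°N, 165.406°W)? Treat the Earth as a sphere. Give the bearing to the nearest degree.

35°

Δλ = -165.406 − 173.187 = -338.593°; wrapped into (−180°, 180°]: 21.407°.
θ = atan2( sin Δλ · cos φ₂ , cos φ₁ · sin φ₂ − sin φ₁ · cos φ₂ · cos Δλ )
  = atan2(0.15713, 0.22510) = 34.916° → normalised to [0°, 360°): 34.916°.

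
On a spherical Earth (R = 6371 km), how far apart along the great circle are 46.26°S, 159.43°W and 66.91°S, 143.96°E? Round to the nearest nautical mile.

2133 nmi

Δλ = 143.96 − -159.43 = 303.39°; wrapped into (−180°, 180°]: -56.61°.
Δφ = -66.91 − -46.26 = -20.65°.
a = sin²(Δφ/2) + cos φ₁ · cos φ₂ · sin²(Δλ/2) = 0.093086.
c = 2·atan2(√a, √(1−a)) = 0.62009 rad → d = 6371·c ≈ 3950.58 km ≈ 2133.14 nmi.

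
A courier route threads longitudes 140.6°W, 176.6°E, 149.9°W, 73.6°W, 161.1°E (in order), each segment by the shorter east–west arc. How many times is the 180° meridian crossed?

Leg 1: -140.6° → +176.6°, shortest Δλ = -42.8° (west) — crosses 180°.
Leg 2: +176.6° → -149.9°, shortest Δλ = 33.5° (east) — crosses 180°.
Leg 3: -149.9° → -73.6°, shortest Δλ = 76.3° (east) — does not cross 180°.
Leg 4: -73.6° → +161.1°, shortest Δλ = -125.3° (west) — crosses 180°.
Total crossings: 3.

3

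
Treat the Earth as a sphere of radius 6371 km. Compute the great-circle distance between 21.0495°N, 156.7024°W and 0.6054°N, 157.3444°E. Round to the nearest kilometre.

5478 km

Δλ = 157.3444 − -156.7024 = 314.0468°; wrapped into (−180°, 180°]: -45.9532°.
Δφ = 0.6054 − 21.0495 = -20.4441°.
a = sin²(Δφ/2) + cos φ₁ · cos φ₂ · sin²(Δλ/2) = 0.173694.
c = 2·atan2(√a, √(1−a)) = 0.85977 rad → d = 6371·c ≈ 5477.60 km.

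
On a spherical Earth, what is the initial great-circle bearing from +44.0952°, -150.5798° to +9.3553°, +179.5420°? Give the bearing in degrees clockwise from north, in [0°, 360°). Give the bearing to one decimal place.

Δλ = 179.5420 − -150.5798 = 330.1218°; wrapped into (−180°, 180°]: -29.8782°.
θ = atan2( sin Δλ · cos φ₂ , cos φ₁ · sin φ₂ − sin φ₁ · cos φ₂ · cos Δλ )
  = atan2(-0.49153, -0.47859) = -134.236° → normalised to [0°, 360°): 225.764°.

225.8°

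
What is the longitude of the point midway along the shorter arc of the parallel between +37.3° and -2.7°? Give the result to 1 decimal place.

Signed shortest Δλ from +37.3° to -2.7° is -40.0°.
Midpoint longitude = +37.3° + (-40.0°)/2 = +37.3° − 20.0° = +17.3°.

+17.3°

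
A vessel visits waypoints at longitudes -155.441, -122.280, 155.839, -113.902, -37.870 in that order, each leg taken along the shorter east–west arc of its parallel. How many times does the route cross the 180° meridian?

2

Leg 1: -155.441° → -122.280°, shortest Δλ = 33.161° (east) — does not cross 180°.
Leg 2: -122.280° → +155.839°, shortest Δλ = -81.881° (west) — crosses 180°.
Leg 3: +155.839° → -113.902°, shortest Δλ = 90.259° (east) — crosses 180°.
Leg 4: -113.902° → -37.870°, shortest Δλ = 76.032° (east) — does not cross 180°.
Total crossings: 2.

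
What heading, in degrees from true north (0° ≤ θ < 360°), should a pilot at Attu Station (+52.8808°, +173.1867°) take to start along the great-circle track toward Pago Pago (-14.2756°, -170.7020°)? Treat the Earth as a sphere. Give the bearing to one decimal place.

163.2°

Δλ = -170.7020 − 173.1867 = -343.8887°; wrapped into (−180°, 180°]: 16.1113°.
θ = atan2( sin Δλ · cos φ₂ , cos φ₁ · sin φ₂ − sin φ₁ · cos φ₂ · cos Δλ )
  = atan2(0.26894, -0.89122) = 163.208° → normalised to [0°, 360°): 163.208°.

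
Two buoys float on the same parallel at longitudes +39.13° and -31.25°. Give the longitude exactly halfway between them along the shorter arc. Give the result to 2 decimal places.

+3.94°

Signed shortest Δλ from +39.13° to -31.25° is -70.38°.
Midpoint longitude = +39.13° + (-70.38°)/2 = +39.13° − 35.19° = +3.94°.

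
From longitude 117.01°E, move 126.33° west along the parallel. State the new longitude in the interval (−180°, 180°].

9.32°W

Start at +117.01°; shift −126.33° → -9.32°.
-9.32° already lies in (−180°, 180°].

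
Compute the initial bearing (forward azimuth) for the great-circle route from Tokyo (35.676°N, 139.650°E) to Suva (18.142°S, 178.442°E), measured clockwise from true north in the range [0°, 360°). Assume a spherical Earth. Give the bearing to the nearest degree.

139°

Δλ = 178.442 − 139.650 = 38.792°.
θ = atan2( sin Δλ · cos φ₂ , cos φ₁ · sin φ₂ − sin φ₁ · cos φ₂ · cos Δλ )
  = atan2(0.59535, -0.68490) = 139.001° → normalised to [0°, 360°): 139.001°.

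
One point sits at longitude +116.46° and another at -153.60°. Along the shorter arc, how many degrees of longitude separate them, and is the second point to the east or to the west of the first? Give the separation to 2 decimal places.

89.94° east

Raw difference: -153.60 − 116.46 = -270.06°.
Normalise into (−180°, 180°]: -270.06° + 360° = 89.94°.
Positive ⇒ the second point lies to the east; separation 89.94°.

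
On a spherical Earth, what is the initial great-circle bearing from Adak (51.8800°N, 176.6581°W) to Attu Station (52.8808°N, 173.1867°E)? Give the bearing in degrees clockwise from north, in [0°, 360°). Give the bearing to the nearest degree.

Δλ = 173.1867 − -176.6581 = 349.8448°; wrapped into (−180°, 180°]: -10.1552°.
θ = atan2( sin Δλ · cos φ₂ , cos φ₁ · sin φ₂ − sin φ₁ · cos φ₂ · cos Δλ )
  = atan2(-0.10640, 0.02490) = -76.827° → normalised to [0°, 360°): 283.173°.

283°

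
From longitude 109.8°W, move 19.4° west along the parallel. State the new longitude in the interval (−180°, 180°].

129.2°W

Start at -109.8°; shift −19.4° → -129.2°.
-129.2° already lies in (−180°, 180°].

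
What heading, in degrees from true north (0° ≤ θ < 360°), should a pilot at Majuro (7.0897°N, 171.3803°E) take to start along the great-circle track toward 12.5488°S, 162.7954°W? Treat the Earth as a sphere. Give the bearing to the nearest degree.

Δλ = -162.7954 − 171.3803 = -334.1757°; wrapped into (−180°, 180°]: 25.8243°.
θ = atan2( sin Δλ · cos φ₂ , cos φ₁ · sin φ₂ − sin φ₁ · cos φ₂ · cos Δλ )
  = atan2(0.42521, -0.32405) = 127.311° → normalised to [0°, 360°): 127.311°.

127°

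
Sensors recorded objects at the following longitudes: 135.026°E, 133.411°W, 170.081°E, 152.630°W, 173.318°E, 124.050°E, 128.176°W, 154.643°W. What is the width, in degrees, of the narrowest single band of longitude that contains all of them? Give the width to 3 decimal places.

Sort the longitudes: -154.643°, -152.630°, -133.411°, -128.176°, +124.050°, +135.026°, +170.081°, +173.318°.
Eastward gaps between consecutive values (wrapping around): 2.013°, 19.219°, 5.235°, 252.226°, 10.976°, 35.055°, 3.237°, 32.039°.
Largest gap = 252.226° ⇒ minimal covering band is its complement: 360° − 252.226° = 107.774°.
Band runs from +124.050° eastward to -128.176°, crossing the antimeridian.

107.774°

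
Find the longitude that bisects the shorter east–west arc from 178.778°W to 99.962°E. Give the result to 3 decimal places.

Signed shortest Δλ from -178.778° to +99.962° is -81.260°.
Midpoint longitude = -178.778° + (-81.260°)/2 = -178.778° − 40.630° = -219.408°.
Normalise into (−180°, 180°]: +140.592°.
(The naïve average (-178.778 + +99.962)/2 = -39.408° is on the wrong side of the globe.)

140.592°E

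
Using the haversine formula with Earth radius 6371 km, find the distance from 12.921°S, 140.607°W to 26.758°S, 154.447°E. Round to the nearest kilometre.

6896 km

Δλ = 154.447 − -140.607 = 295.054°; wrapped into (−180°, 180°]: -64.946°.
Δφ = -26.758 − -12.921 = -13.837°.
a = sin²(Δφ/2) + cos φ₁ · cos φ₂ · sin²(Δλ/2) = 0.265388.
c = 2·atan2(√a, √(1−a)) = 1.08238 rad → d = 6371·c ≈ 6895.87 km.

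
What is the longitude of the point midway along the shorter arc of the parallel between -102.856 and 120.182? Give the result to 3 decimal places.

-171.337°

Signed shortest Δλ from -102.856° to +120.182° is -136.962°.
Midpoint longitude = -102.856° + (-136.962°)/2 = -102.856° − 68.481° = -171.337°.
(The naïve average (-102.856 + +120.182)/2 = 8.663° is on the wrong side of the globe.)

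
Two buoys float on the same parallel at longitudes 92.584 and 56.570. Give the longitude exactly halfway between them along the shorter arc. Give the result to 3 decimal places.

+74.577°

Signed shortest Δλ from +92.584° to +56.570° is -36.014°.
Midpoint longitude = +92.584° + (-36.014°)/2 = +92.584° − 18.007° = +74.577°.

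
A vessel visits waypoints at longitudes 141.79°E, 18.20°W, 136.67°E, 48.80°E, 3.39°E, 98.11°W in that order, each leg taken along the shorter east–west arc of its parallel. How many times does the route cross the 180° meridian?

0

Leg 1: +141.79° → -18.20°, shortest Δλ = -159.99° (west) — does not cross 180°.
Leg 2: -18.20° → +136.67°, shortest Δλ = 154.87° (east) — does not cross 180°.
Leg 3: +136.67° → +48.80°, shortest Δλ = -87.87° (west) — does not cross 180°.
Leg 4: +48.80° → +3.39°, shortest Δλ = -45.41° (west) — does not cross 180°.
Leg 5: +3.39° → -98.11°, shortest Δλ = -101.5° (west) — does not cross 180°.
Total crossings: 0.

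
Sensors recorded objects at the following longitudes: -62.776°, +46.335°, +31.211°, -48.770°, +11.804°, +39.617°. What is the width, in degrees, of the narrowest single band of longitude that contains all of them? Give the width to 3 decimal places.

Sort the longitudes: -62.776°, -48.770°, +11.804°, +31.211°, +39.617°, +46.335°.
Eastward gaps between consecutive values (wrapping around): 14.006°, 60.574°, 19.407°, 8.406°, 6.718°, 250.889°.
Largest gap = 250.889° ⇒ minimal covering band is its complement: 360° − 250.889° = 109.111°.
Band runs from -62.776° eastward to +46.335°.

109.111°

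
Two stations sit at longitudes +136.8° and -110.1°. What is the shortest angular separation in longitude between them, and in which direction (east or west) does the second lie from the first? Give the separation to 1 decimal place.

Raw difference: -110.1 − 136.8 = -246.9°.
Normalise into (−180°, 180°]: -246.9° + 360° = 113.1°.
Positive ⇒ the second point lies to the east; separation 113.1°.

113.1° east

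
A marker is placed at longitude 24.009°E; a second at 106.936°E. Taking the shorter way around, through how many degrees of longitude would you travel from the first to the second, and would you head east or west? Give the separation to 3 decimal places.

82.927° east

Raw difference: 106.936 − 24.009 = 82.927°.
Normalise into (−180°, 180°]: 82.927° stays 82.927°.
Positive ⇒ the second point lies to the east; separation 82.927°.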